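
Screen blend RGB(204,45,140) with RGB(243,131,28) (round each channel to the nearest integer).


Screen: C = 255 - (255-A)×(255-B)/255, rounded to nearest integer
R: 255 - (255-204)×(255-243)/255 = 255 - 612/255 ≈ 255 - 2.400 = 252.600 → 253
G: 255 - (255-45)×(255-131)/255 = 255 - 26040/255 ≈ 255 - 102.118 = 152.882 → 153
B: 255 - (255-140)×(255-28)/255 = 255 - 26105/255 ≈ 255 - 102.373 = 152.627 → 153
= RGB(253, 153, 153)


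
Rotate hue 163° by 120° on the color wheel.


New hue = (H + rotation) mod 360
New hue = (163 + 120) mod 360
= 283 mod 360
= 283°


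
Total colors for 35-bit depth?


Colors = 2^bits = 2^35
= 34,359,738,368 colors


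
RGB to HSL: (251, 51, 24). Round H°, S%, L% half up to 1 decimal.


Normalize: R'=251/255≈0.9843, G'=51/255≈0.2000, B'=24/255≈0.0941
Max=251/255, Min=24/255, Δ=Max-Min=227/255
L = (Max+Min)/2 = (251+24)/510 = 275/510 = 0.53921… → L = 53.9%
L > 0.5 → S = Δ/(2-Max-Min) = 227/(510-251-24) = 227/235 = 0.96595… → S = 96.6%
(the 1/255 factors cancel in S and H, so raw channel differences can be used)
Max is R' → H = 60 × (((G-B)/Δ) mod 6) = 60 × (((51-24)/227) mod 6)
  27/227 = 0.1189…
  H = 60 × 0.1189… = 7.136…° → H = 7.1°
= HSL(7.1°, 96.6%, 53.9%)


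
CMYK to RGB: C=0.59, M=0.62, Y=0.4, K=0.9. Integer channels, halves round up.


R = 255 × (1-C) × (1-K) = 255 × 0.41 × 0.10 = 10.455 → 10
G = 255 × (1-M) × (1-K) = 255 × 0.38 × 0.10 = 9.69 → 10
B = 255 × (1-Y) × (1-K) = 255 × 0.60 × 0.10 = 15.3 → 15
= RGB(10, 10, 15)


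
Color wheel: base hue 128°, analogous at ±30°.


Base hue: 128°
Left analog: (128 - 30) mod 360 = 98°
Right analog: (128 + 30) mod 360 = 158°
Analogous hues = 98° and 158°


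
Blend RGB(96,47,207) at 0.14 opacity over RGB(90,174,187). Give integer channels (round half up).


C = α×F + (1-α)×B, with 1-α = 0.86
R: 0.14×96 + 0.86×90 = 13.44 + 77.40 = 90.84 → 91
G: 0.14×47 + 0.86×174 = 6.58 + 149.64 = 156.22 → 156
B: 0.14×207 + 0.86×187 = 28.98 + 160.82 = 189.80 → 190
= RGB(91, 156, 190)


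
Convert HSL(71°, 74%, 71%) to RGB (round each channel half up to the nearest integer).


H=71°, S=0.74, L=0.71
C = (1-|2L-1|)×S = (1-|0.42|)×0.74 = 0.4292
H' = H/60 = 71/60 ≈ 1.1833; X = C×(1-|H' mod 2 - 1|) ≈ 0.3505
m = L - C/2 = 0.71 - 0.2146 = 0.4954
Sector ⌊H'⌋ = 1 → (R',G',B') = (≈0.3505, 0.4292, 0.0)
RGB = ((R'+m)×255, (G'+m)×255, (B'+m)×255) = (215.7079, 235.773, 126.327)
Round half up → RGB(216, 236, 126)


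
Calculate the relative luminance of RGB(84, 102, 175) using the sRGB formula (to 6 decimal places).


Linearize each channel (sRGB transfer function): c = v/255; c_lin = c/12.92 if c ≤ 0.04045, else ((c+0.055)/1.055)^2.4
  R: 84/255 ≈ 0.329412 > 0.04045 → ((0.329412+0.055)/1.055)^2.4 ≈ 0.088656
  G: 102/255 ≈ 0.400000 > 0.04045 → ((0.400000+0.055)/1.055)^2.4 ≈ 0.132868
  B: 175/255 ≈ 0.686275 > 0.04045 → ((0.686275+0.055)/1.055)^2.4 ≈ 0.428690
R_lin = 0.088656, G_lin = 0.132868, B_lin = 0.428690
L = 0.2126×R + 0.7152×G + 0.0722×B
L = 0.2126×0.088656 + 0.7152×0.132868 + 0.0722×0.428690
L ≈ 0.144827


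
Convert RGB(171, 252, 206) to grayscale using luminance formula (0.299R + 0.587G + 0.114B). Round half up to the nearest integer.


Gray = 0.299×R + 0.587×G + 0.114×B
Gray = 0.299×171 + 0.587×252 + 0.114×206
Gray = 51.129 + 147.924 + 23.484
Gray = 222.537 → round half up → 223
Gray = 223


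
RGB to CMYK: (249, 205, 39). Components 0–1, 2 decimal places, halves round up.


R'=249/255≈0.9765, G'=205/255≈0.8039, B'=39/255≈0.1529
K = 1 - max(R',G',B') = 1 - 249/255 = 6/255 = 0.02352… → 0.02
(1-R'-K)/(1-K) simplifies to (max-R)/max with max = 249:
C = (249-249)/249 = 0/249 = 0 → 0.00
M = (249-205)/249 = 44/249 = 0.17670… → 0.18
Y = (249-39)/249 = 210/249 = 0.84337… → 0.84
= CMYK(0.00, 0.18, 0.84, 0.02)


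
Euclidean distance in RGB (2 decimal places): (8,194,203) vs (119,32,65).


d = √[(R₁-R₂)² + (G₁-G₂)² + (B₁-B₂)²]
d = √[(8-119)² + (194-32)² + (203-65)²]
d = √[12321 + 26244 + 19044]
d = √57609
d ≈ 240.02


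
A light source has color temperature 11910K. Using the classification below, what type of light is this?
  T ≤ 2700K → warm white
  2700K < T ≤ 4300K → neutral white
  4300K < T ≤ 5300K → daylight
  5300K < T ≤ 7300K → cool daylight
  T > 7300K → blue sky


Temperature: 11910K
11910K > 7300K → blue sky
Classification: blue sky


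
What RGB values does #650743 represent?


65 → 101 (R)
07 → 7 (G)
43 → 67 (B)
= RGB(101, 7, 67)


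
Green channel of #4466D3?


Color: #4466D3
R = 44 = 68
G = 66 = 102
B = D3 = 211
Green = 102


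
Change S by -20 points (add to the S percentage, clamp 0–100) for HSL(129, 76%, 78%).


Original S = 76%
Adjustment = -20 percentage points
New S = 76 + (-20) = 56
Clamp to [0, 100] → 56
= HSL(129°, 56%, 78%)


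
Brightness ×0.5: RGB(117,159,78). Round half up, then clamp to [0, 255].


Multiply each channel by 0.5, round half up, clamp to [0, 255]
R: 117×0.5 = 58.5 → round → 59
G: 159×0.5 = 79.5 → round → 80
B: 78×0.5 = 39
= RGB(59, 80, 39)


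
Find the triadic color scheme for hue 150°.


Triadic: equally spaced at 120° intervals
H1 = 150°
H2 = (150 + 120) mod 360 = 270°
H3 = (150 + 240) mod 360 = 30°
Triadic = 150°, 270°, 30°


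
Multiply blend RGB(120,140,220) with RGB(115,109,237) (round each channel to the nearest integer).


Multiply: C = A×B/255, rounded to nearest integer
R: 120×115/255 = 13800/255 ≈ 54.118 → 54
G: 140×109/255 = 15260/255 ≈ 59.843 → 60
B: 220×237/255 = 52140/255 ≈ 204.471 → 204
= RGB(54, 60, 204)


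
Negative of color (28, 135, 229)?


Invert: (255-R, 255-G, 255-B)
R: 255-28 = 227
G: 255-135 = 120
B: 255-229 = 26
= RGB(227, 120, 26)


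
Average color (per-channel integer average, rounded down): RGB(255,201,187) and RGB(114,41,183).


Midpoint: each channel = ⌊(C₁+C₂)/2⌋
R: ⌊(255+114)/2⌋ = 184
G: ⌊(201+41)/2⌋ = 121
B: ⌊(187+183)/2⌋ = 185
= RGB(184, 121, 185)


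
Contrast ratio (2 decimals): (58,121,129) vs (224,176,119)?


Linearize each sRGB channel c=v/255: c/12.92 if c ≤ 0.04045 else ((c+0.055)/1.055)^2.4
L = 0.2126×R_lin + 0.7152×G_lin + 0.0722×B_lin
Color 1 (58,121,129):
  R=58: 58/255≈0.2275 > 0.04045 → ((0.2275+0.055)/1.055)^2.4 ≈ 0.04231
  G=121: 121/255≈0.4745 > 0.04045 → ((0.4745+0.055)/1.055)^2.4 ≈ 0.19120
  B=129: 129/255≈0.5059 > 0.04045 → ((0.5059+0.055)/1.055)^2.4 ≈ 0.21953
  L1 = 0.2126×0.04231 + 0.7152×0.19120 + 0.0722×0.21953 ≈ 0.16159
Color 2 (224,176,119):
  R=224: 224/255≈0.8784 > 0.04045 → ((0.8784+0.055)/1.055)^2.4 ≈ 0.74540
  G=176: 176/255≈0.6902 > 0.04045 → ((0.6902+0.055)/1.055)^2.4 ≈ 0.43415
  B=119: 119/255≈0.4667 > 0.04045 → ((0.4667+0.055)/1.055)^2.4 ≈ 0.18447
  L2 = 0.2126×0.74540 + 0.7152×0.43415 + 0.0722×0.18447 ≈ 0.48230
Lighter = 0.48230, Darker = 0.16159
Ratio = (L_lighter + 0.05) / (L_darker + 0.05)
Ratio = (0.48230 + 0.05) / (0.16159 + 0.05) = 0.53230 / 0.21159 ≈ 2.5157
Ratio ≈ 2.52:1


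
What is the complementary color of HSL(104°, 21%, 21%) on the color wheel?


Complement = opposite side of color wheel = hue + 180°
H' = (104 + 180) mod 360 = 284°
S and L unchanged.
= HSL(284°, 21%, 21%)


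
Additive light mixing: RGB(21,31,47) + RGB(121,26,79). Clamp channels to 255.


Additive: each channel = min(255, C₁+C₂)
R: 21+121 = 142 → 142
G: 31+26 = 57 → 57
B: 47+79 = 126 → 126
= RGB(142, 57, 126)


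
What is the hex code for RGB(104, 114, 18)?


R = 104 → 68 (hex)
G = 114 → 72 (hex)
B = 18 → 12 (hex)
Hex = #687212


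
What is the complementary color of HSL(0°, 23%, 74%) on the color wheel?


Complement = opposite side of color wheel = hue + 180°
H' = (0 + 180) mod 360 = 180°
S and L unchanged.
= HSL(180°, 23%, 74%)


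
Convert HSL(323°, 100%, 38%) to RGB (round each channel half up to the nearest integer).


H=323°, S=1.00, L=0.38
C = (1-|2L-1|)×S = (1-|-0.24|)×1.00 = 0.76
H' = H/60 = 323/60 ≈ 5.3833; X = C×(1-|H' mod 2 - 1|) ≈ 0.4687
m = L - C/2 = 0.38 - 0.38 = 0
Sector ⌊H'⌋ = 5 → (R',G',B') = (0.76, 0.0, ≈0.4687)
RGB = ((R'+m)×255, (G'+m)×255, (B'+m)×255) = (193.8, 0.0, 119.51)
Round half up → RGB(194, 0, 120)


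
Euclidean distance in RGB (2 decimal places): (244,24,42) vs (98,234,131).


d = √[(R₁-R₂)² + (G₁-G₂)² + (B₁-B₂)²]
d = √[(244-98)² + (24-234)² + (42-131)²]
d = √[21316 + 44100 + 7921]
d = √73337
d ≈ 270.81


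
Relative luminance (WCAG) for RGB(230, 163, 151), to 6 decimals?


Linearize each channel (sRGB transfer function): c = v/255; c_lin = c/12.92 if c ≤ 0.04045, else ((c+0.055)/1.055)^2.4
  R: 230/255 ≈ 0.901961 > 0.04045 → ((0.901961+0.055)/1.055)^2.4 ≈ 0.791298
  G: 163/255 ≈ 0.639216 > 0.04045 → ((0.639216+0.055)/1.055)^2.4 ≈ 0.366253
  B: 151/255 ≈ 0.592157 > 0.04045 → ((0.592157+0.055)/1.055)^2.4 ≈ 0.309469
R_lin = 0.791298, G_lin = 0.366253, B_lin = 0.309469
L = 0.2126×R + 0.7152×G + 0.0722×B
L = 0.2126×0.791298 + 0.7152×0.366253 + 0.0722×0.309469
L ≈ 0.452517


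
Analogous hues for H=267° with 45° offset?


Base hue: 267°
Left analog: (267 - 45) mod 360 = 222°
Right analog: (267 + 45) mod 360 = 312°
Analogous hues = 222° and 312°


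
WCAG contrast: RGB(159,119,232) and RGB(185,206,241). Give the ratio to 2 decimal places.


Linearize each sRGB channel c=v/255: c/12.92 if c ≤ 0.04045 else ((c+0.055)/1.055)^2.4
L = 0.2126×R_lin + 0.7152×G_lin + 0.0722×B_lin
Color 1 (159,119,232):
  R=159: 159/255≈0.6235 > 0.04045 → ((0.6235+0.055)/1.055)^2.4 ≈ 0.34670
  G=119: 119/255≈0.4667 > 0.04045 → ((0.4667+0.055)/1.055)^2.4 ≈ 0.18447
  B=232: 232/255≈0.9098 > 0.04045 → ((0.9098+0.055)/1.055)^2.4 ≈ 0.80695
  L1 = 0.2126×0.34670 + 0.7152×0.18447 + 0.0722×0.80695 ≈ 0.26391
Color 2 (185,206,241):
  R=185: 185/255≈0.7255 > 0.04045 → ((0.7255+0.055)/1.055)^2.4 ≈ 0.48515
  G=206: 206/255≈0.8078 > 0.04045 → ((0.8078+0.055)/1.055)^2.4 ≈ 0.61721
  B=241: 241/255≈0.9451 > 0.04045 → ((0.9451+0.055)/1.055)^2.4 ≈ 0.87962
  L2 = 0.2126×0.48515 + 0.7152×0.61721 + 0.0722×0.87962 ≈ 0.60808
Lighter = 0.60808, Darker = 0.26391
Ratio = (L_lighter + 0.05) / (L_darker + 0.05)
Ratio = (0.60808 + 0.05) / (0.26391 + 0.05) = 0.65808 / 0.31391 ≈ 2.0964
Ratio ≈ 2.10:1


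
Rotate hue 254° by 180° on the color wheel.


New hue = (H + rotation) mod 360
New hue = (254 + 180) mod 360
= 434 mod 360
= 74°


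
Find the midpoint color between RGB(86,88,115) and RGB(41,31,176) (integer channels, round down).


Midpoint: each channel = ⌊(C₁+C₂)/2⌋
R: ⌊(86+41)/2⌋ = 63
G: ⌊(88+31)/2⌋ = 59
B: ⌊(115+176)/2⌋ = 145
= RGB(63, 59, 145)


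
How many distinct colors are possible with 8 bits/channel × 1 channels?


Total bits = 8 bits/channel × 1 channels = 8 bits
Distinct colors = 2^8
= 256 colors


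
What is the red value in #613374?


Color: #613374
R = 61 = 97
G = 33 = 51
B = 74 = 116
Red = 97


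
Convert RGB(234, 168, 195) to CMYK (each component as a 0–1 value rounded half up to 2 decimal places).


R'=234/255≈0.9176, G'=168/255≈0.6588, B'=195/255≈0.7647
K = 1 - max(R',G',B') = 1 - 234/255 = 21/255 = 0.08235… → 0.08
(1-R'-K)/(1-K) simplifies to (max-R)/max with max = 234:
C = (234-234)/234 = 0/234 = 0 → 0.00
M = (234-168)/234 = 66/234 = 0.28205… → 0.28
Y = (234-195)/234 = 39/234 = 0.16666… → 0.17
= CMYK(0.00, 0.28, 0.17, 0.08)


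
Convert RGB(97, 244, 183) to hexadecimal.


R = 97 → 61 (hex)
G = 244 → F4 (hex)
B = 183 → B7 (hex)
Hex = #61F4B7


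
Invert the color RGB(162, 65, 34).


Invert: (255-R, 255-G, 255-B)
R: 255-162 = 93
G: 255-65 = 190
B: 255-34 = 221
= RGB(93, 190, 221)


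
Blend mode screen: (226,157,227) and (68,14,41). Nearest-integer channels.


Screen: C = 255 - (255-A)×(255-B)/255, rounded to nearest integer
R: 255 - (255-226)×(255-68)/255 = 255 - 5423/255 ≈ 255 - 21.267 = 233.733 → 234
G: 255 - (255-157)×(255-14)/255 = 255 - 23618/255 ≈ 255 - 92.620 = 162.380 → 162
B: 255 - (255-227)×(255-41)/255 = 255 - 5992/255 ≈ 255 - 23.498 = 231.502 → 232
= RGB(234, 162, 232)


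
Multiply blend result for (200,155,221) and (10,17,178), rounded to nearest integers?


Multiply: C = A×B/255, rounded to nearest integer
R: 200×10/255 = 2000/255 ≈ 7.843 → 8
G: 155×17/255 = 2635/255 ≈ 10.333 → 10
B: 221×178/255 = 39338/255 ≈ 154.267 → 154
= RGB(8, 10, 154)


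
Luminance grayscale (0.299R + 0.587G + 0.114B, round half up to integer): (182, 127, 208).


Gray = 0.299×R + 0.587×G + 0.114×B
Gray = 0.299×182 + 0.587×127 + 0.114×208
Gray = 54.418 + 74.549 + 23.712
Gray = 152.679 → round half up → 153
Gray = 153


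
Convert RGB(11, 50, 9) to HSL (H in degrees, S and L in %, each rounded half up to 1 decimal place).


Normalize: R'=11/255≈0.0431, G'=50/255≈0.1961, B'=9/255≈0.0353
Max=50/255, Min=9/255, Δ=Max-Min=41/255
L = (Max+Min)/2 = (50+9)/510 = 59/510 = 0.11568… → L = 11.6%
L ≤ 0.5 → S = Δ/(Max+Min) = 41/(50+9) = 41/59 = 0.69491… → S = 69.5%
(the 1/255 factors cancel in S and H, so raw channel differences can be used)
Max is G' → H = 60 × ((B-R)/Δ + 2) = 60 × ((9-11)/41 + 2)
  -2/41 + 2 = -0.0487… + 2 = 1.9512…
  H = 60 × 1.9512… = 117.073…° → H = 117.1°
= HSL(117.1°, 69.5%, 11.6%)


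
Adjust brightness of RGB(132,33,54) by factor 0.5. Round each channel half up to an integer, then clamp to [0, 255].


Multiply each channel by 0.5, round half up, clamp to [0, 255]
R: 132×0.5 = 66
G: 33×0.5 = 16.5 → round → 17
B: 54×0.5 = 27
= RGB(66, 17, 27)


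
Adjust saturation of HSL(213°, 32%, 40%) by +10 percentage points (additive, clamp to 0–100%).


Original S = 32%
Adjustment = +10 percentage points
New S = 32 + (10) = 42
Clamp to [0, 100] → 42
= HSL(213°, 42%, 40%)


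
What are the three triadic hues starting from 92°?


Triadic: equally spaced at 120° intervals
H1 = 92°
H2 = (92 + 120) mod 360 = 212°
H3 = (92 + 240) mod 360 = 332°
Triadic = 92°, 212°, 332°


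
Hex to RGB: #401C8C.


40 → 64 (R)
1C → 28 (G)
8C → 140 (B)
= RGB(64, 28, 140)


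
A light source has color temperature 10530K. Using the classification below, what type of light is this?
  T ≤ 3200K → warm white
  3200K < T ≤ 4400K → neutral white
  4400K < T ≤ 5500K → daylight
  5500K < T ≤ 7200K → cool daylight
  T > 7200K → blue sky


Temperature: 10530K
10530K > 7200K → blue sky
Classification: blue sky


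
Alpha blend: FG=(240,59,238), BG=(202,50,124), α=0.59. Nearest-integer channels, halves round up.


C = α×F + (1-α)×B, with 1-α = 0.41
R: 0.59×240 + 0.41×202 = 141.60 + 82.82 = 224.42 → 224
G: 0.59×59 + 0.41×50 = 34.81 + 20.50 = 55.31 → 55
B: 0.59×238 + 0.41×124 = 140.42 + 50.84 = 191.26 → 191
= RGB(224, 55, 191)


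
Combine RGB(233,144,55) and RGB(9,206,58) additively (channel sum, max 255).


Additive: each channel = min(255, C₁+C₂)
R: 233+9 = 242 → 242
G: 144+206 = 350 → 255
B: 55+58 = 113 → 113
= RGB(242, 255, 113)


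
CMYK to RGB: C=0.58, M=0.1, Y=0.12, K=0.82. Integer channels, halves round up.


R = 255 × (1-C) × (1-K) = 255 × 0.42 × 0.18 = 19.278 → 19
G = 255 × (1-M) × (1-K) = 255 × 0.90 × 0.18 = 41.31 → 41
B = 255 × (1-Y) × (1-K) = 255 × 0.88 × 0.18 = 40.392 → 40
= RGB(19, 41, 40)


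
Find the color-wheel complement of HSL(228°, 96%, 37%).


Complement = opposite side of color wheel = hue + 180°
H' = (228 + 180) mod 360 = 48°
S and L unchanged.
= HSL(48°, 96%, 37%)


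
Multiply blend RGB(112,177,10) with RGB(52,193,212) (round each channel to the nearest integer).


Multiply: C = A×B/255, rounded to nearest integer
R: 112×52/255 = 5824/255 ≈ 22.839 → 23
G: 177×193/255 = 34161/255 ≈ 133.965 → 134
B: 10×212/255 = 2120/255 ≈ 8.314 → 8
= RGB(23, 134, 8)


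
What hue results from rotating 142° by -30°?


New hue = (H + rotation) mod 360
New hue = (142 -30) mod 360
= 112 mod 360
= 112°


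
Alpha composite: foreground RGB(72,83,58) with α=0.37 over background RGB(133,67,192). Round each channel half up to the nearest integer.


C = α×F + (1-α)×B, with 1-α = 0.63
R: 0.37×72 + 0.63×133 = 26.64 + 83.79 = 110.43 → 110
G: 0.37×83 + 0.63×67 = 30.71 + 42.21 = 72.92 → 73
B: 0.37×58 + 0.63×192 = 21.46 + 120.96 = 142.42 → 142
= RGB(110, 73, 142)


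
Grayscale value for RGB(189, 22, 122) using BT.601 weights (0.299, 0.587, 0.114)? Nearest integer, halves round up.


Gray = 0.299×R + 0.587×G + 0.114×B
Gray = 0.299×189 + 0.587×22 + 0.114×122
Gray = 56.511 + 12.914 + 13.908
Gray = 83.333 → round half up → 83
Gray = 83


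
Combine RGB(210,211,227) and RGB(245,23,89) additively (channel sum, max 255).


Additive: each channel = min(255, C₁+C₂)
R: 210+245 = 455 → 255
G: 211+23 = 234 → 234
B: 227+89 = 316 → 255
= RGB(255, 234, 255)


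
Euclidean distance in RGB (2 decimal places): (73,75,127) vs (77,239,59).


d = √[(R₁-R₂)² + (G₁-G₂)² + (B₁-B₂)²]
d = √[(73-77)² + (75-239)² + (127-59)²]
d = √[16 + 26896 + 4624]
d = √31536
d ≈ 177.58


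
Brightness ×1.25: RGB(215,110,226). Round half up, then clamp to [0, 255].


Multiply each channel by 1.25, round half up, clamp to [0, 255]
R: 215×1.25 = 268.75 → round → 269 → clamp → 255
G: 110×1.25 = 137.5 → round → 138
B: 226×1.25 = 282.5 → round → 283 → clamp → 255
= RGB(255, 138, 255)


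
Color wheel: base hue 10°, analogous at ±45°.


Base hue: 10°
Left analog: (10 - 45) mod 360 = 325°
Right analog: (10 + 45) mod 360 = 55°
Analogous hues = 325° and 55°


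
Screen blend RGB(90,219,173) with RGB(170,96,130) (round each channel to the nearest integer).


Screen: C = 255 - (255-A)×(255-B)/255, rounded to nearest integer
R: 255 - (255-90)×(255-170)/255 = 255 - 14025/255 ≈ 255 - 55.000 = 200.000 → 200
G: 255 - (255-219)×(255-96)/255 = 255 - 5724/255 ≈ 255 - 22.447 = 232.553 → 233
B: 255 - (255-173)×(255-130)/255 = 255 - 10250/255 ≈ 255 - 40.196 = 214.804 → 215
= RGB(200, 233, 215)


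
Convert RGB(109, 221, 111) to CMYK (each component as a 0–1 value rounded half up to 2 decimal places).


R'=109/255≈0.4275, G'=221/255≈0.8667, B'=111/255≈0.4353
K = 1 - max(R',G',B') = 1 - 221/255 = 34/255 = 0.13333… → 0.13
(1-R'-K)/(1-K) simplifies to (max-R)/max with max = 221:
C = (221-109)/221 = 112/221 = 0.50678… → 0.51
M = (221-221)/221 = 0/221 = 0 → 0.00
Y = (221-111)/221 = 110/221 = 0.49773… → 0.50
= CMYK(0.51, 0.00, 0.50, 0.13)


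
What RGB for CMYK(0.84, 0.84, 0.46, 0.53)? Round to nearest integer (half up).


R = 255 × (1-C) × (1-K) = 255 × 0.16 × 0.47 = 19.176 → 19
G = 255 × (1-M) × (1-K) = 255 × 0.16 × 0.47 = 19.176 → 19
B = 255 × (1-Y) × (1-K) = 255 × 0.54 × 0.47 = 64.719 → 65
= RGB(19, 19, 65)


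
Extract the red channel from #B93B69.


Color: #B93B69
R = B9 = 185
G = 3B = 59
B = 69 = 105
Red = 185


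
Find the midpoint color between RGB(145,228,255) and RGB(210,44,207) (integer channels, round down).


Midpoint: each channel = ⌊(C₁+C₂)/2⌋
R: ⌊(145+210)/2⌋ = 177
G: ⌊(228+44)/2⌋ = 136
B: ⌊(255+207)/2⌋ = 231
= RGB(177, 136, 231)


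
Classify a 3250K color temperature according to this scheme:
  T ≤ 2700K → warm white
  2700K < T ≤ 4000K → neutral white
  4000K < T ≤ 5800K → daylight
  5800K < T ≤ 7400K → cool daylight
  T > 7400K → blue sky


Temperature: 3250K
2700K < 3250K ≤ 4000K → neutral white
Classification: neutral white


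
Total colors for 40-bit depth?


Colors = 2^bits = 2^40
= 1,099,511,627,776 colors


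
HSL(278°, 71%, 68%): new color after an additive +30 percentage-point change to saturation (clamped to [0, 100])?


Original S = 71%
Adjustment = +30 percentage points
New S = 71 + (30) = 101
Clamp to [0, 100] → 100
= HSL(278°, 100%, 68%)


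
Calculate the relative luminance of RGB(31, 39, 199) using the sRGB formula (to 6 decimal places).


Linearize each channel (sRGB transfer function): c = v/255; c_lin = c/12.92 if c ≤ 0.04045, else ((c+0.055)/1.055)^2.4
  R: 31/255 ≈ 0.121569 > 0.04045 → ((0.121569+0.055)/1.055)^2.4 ≈ 0.013702
  G: 39/255 ≈ 0.152941 > 0.04045 → ((0.152941+0.055)/1.055)^2.4 ≈ 0.020289
  B: 199/255 ≈ 0.780392 > 0.04045 → ((0.780392+0.055)/1.055)^2.4 ≈ 0.571125
R_lin = 0.013702, G_lin = 0.020289, B_lin = 0.571125
L = 0.2126×R + 0.7152×G + 0.0722×B
L = 0.2126×0.013702 + 0.7152×0.020289 + 0.0722×0.571125
L ≈ 0.058659


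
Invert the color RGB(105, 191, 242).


Invert: (255-R, 255-G, 255-B)
R: 255-105 = 150
G: 255-191 = 64
B: 255-242 = 13
= RGB(150, 64, 13)


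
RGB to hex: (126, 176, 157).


R = 126 → 7E (hex)
G = 176 → B0 (hex)
B = 157 → 9D (hex)
Hex = #7EB09D


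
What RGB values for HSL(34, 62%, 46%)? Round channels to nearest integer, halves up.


H=34°, S=0.62, L=0.46
C = (1-|2L-1|)×S = (1-|-0.08|)×0.62 = 0.5704
H' = H/60 = 34/60 ≈ 0.5667; X = C×(1-|H' mod 2 - 1|) ≈ 0.3232
m = L - C/2 = 0.46 - 0.2852 = 0.1748
Sector ⌊H'⌋ = 0 → (R',G',B') = (0.5704, ≈0.3232, 0.0)
RGB = ((R'+m)×255, (G'+m)×255, (B'+m)×255) = (190.026, 126.9968, 44.574)
Round half up → RGB(190, 127, 45)


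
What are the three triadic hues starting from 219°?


Triadic: equally spaced at 120° intervals
H1 = 219°
H2 = (219 + 120) mod 360 = 339°
H3 = (219 + 240) mod 360 = 99°
Triadic = 219°, 339°, 99°


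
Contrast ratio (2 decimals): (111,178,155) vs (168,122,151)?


Linearize each sRGB channel c=v/255: c/12.92 if c ≤ 0.04045 else ((c+0.055)/1.055)^2.4
L = 0.2126×R_lin + 0.7152×G_lin + 0.0722×B_lin
Color 1 (111,178,155):
  R=111: 111/255≈0.4353 > 0.04045 → ((0.4353+0.055)/1.055)^2.4 ≈ 0.15896
  G=178: 178/255≈0.6980 > 0.04045 → ((0.6980+0.055)/1.055)^2.4 ≈ 0.44520
  B=155: 155/255≈0.6078 > 0.04045 → ((0.6078+0.055)/1.055)^2.4 ≈ 0.32778
  L1 = 0.2126×0.15896 + 0.7152×0.44520 + 0.0722×0.32778 ≈ 0.37587
Color 2 (168,122,151):
  R=168: 168/255≈0.6588 > 0.04045 → ((0.6588+0.055)/1.055)^2.4 ≈ 0.39157
  G=122: 122/255≈0.4784 > 0.04045 → ((0.4784+0.055)/1.055)^2.4 ≈ 0.19462
  B=151: 151/255≈0.5922 > 0.04045 → ((0.5922+0.055)/1.055)^2.4 ≈ 0.30947
  L2 = 0.2126×0.39157 + 0.7152×0.19462 + 0.0722×0.30947 ≈ 0.24478
Lighter = 0.37587, Darker = 0.24478
Ratio = (L_lighter + 0.05) / (L_darker + 0.05)
Ratio = (0.37587 + 0.05) / (0.24478 + 0.05) = 0.42587 / 0.29478 ≈ 1.4447
Ratio ≈ 1.44:1


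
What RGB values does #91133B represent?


91 → 145 (R)
13 → 19 (G)
3B → 59 (B)
= RGB(145, 19, 59)


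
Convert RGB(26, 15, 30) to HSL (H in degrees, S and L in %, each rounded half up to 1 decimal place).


Normalize: R'=26/255≈0.1020, G'=15/255≈0.0588, B'=30/255≈0.1176
Max=30/255, Min=15/255, Δ=Max-Min=15/255
L = (Max+Min)/2 = (30+15)/510 = 45/510 = 0.08823… → L = 8.8%
L ≤ 0.5 → S = Δ/(Max+Min) = 15/(30+15) = 15/45 = 0.33333… → S = 33.3%
(the 1/255 factors cancel in S and H, so raw channel differences can be used)
Max is B' → H = 60 × ((R-G)/Δ + 4) = 60 × ((26-15)/15 + 4)
  11/15 + 4 = 0.7333… + 4 = 4.7333…
  H = 60 × 4.7333… = 284° → H = 284.0°
= HSL(284.0°, 33.3%, 8.8%)


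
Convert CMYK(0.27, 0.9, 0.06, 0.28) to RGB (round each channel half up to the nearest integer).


R = 255 × (1-C) × (1-K) = 255 × 0.73 × 0.72 = 134.028 → 134
G = 255 × (1-M) × (1-K) = 255 × 0.10 × 0.72 = 18.36 → 18
B = 255 × (1-Y) × (1-K) = 255 × 0.94 × 0.72 = 172.584 → 173
= RGB(134, 18, 173)


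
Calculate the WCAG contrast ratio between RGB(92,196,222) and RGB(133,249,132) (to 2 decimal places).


Linearize each sRGB channel c=v/255: c/12.92 if c ≤ 0.04045 else ((c+0.055)/1.055)^2.4
L = 0.2126×R_lin + 0.7152×G_lin + 0.0722×B_lin
Color 1 (92,196,222):
  R=92: 92/255≈0.3608 > 0.04045 → ((0.3608+0.055)/1.055)^2.4 ≈ 0.10702
  G=196: 196/255≈0.7686 > 0.04045 → ((0.7686+0.055)/1.055)^2.4 ≈ 0.55201
  B=222: 222/255≈0.8706 > 0.04045 → ((0.8706+0.055)/1.055)^2.4 ≈ 0.73046
  L1 = 0.2126×0.10702 + 0.7152×0.55201 + 0.0722×0.73046 ≈ 0.47029
Color 2 (133,249,132):
  R=133: 133/255≈0.5216 > 0.04045 → ((0.5216+0.055)/1.055)^2.4 ≈ 0.23455
  G=249: 249/255≈0.9765 > 0.04045 → ((0.9765+0.055)/1.055)^2.4 ≈ 0.94731
  B=132: 132/255≈0.5176 > 0.04045 → ((0.5176+0.055)/1.055)^2.4 ≈ 0.23074
  L2 = 0.2126×0.23455 + 0.7152×0.94731 + 0.0722×0.23074 ≈ 0.74404
Lighter = 0.74404, Darker = 0.47029
Ratio = (L_lighter + 0.05) / (L_darker + 0.05)
Ratio = (0.74404 + 0.05) / (0.47029 + 0.05) = 0.79404 / 0.52029 ≈ 1.5261
Ratio ≈ 1.53:1


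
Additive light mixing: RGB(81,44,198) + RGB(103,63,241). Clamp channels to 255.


Additive: each channel = min(255, C₁+C₂)
R: 81+103 = 184 → 184
G: 44+63 = 107 → 107
B: 198+241 = 439 → 255
= RGB(184, 107, 255)


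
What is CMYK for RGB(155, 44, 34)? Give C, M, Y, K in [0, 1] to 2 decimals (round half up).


R'=155/255≈0.6078, G'=44/255≈0.1725, B'=34/255≈0.1333
K = 1 - max(R',G',B') = 1 - 155/255 = 100/255 = 0.39215… → 0.39
(1-R'-K)/(1-K) simplifies to (max-R)/max with max = 155:
C = (155-155)/155 = 0/155 = 0 → 0.00
M = (155-44)/155 = 111/155 = 0.71612… → 0.72
Y = (155-34)/155 = 121/155 = 0.78064… → 0.78
= CMYK(0.00, 0.72, 0.78, 0.39)


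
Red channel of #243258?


Color: #243258
R = 24 = 36
G = 32 = 50
B = 58 = 88
Red = 36


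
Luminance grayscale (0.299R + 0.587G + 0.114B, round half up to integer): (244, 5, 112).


Gray = 0.299×R + 0.587×G + 0.114×B
Gray = 0.299×244 + 0.587×5 + 0.114×112
Gray = 72.956 + 2.935 + 12.768
Gray = 88.659 → round half up → 89
Gray = 89


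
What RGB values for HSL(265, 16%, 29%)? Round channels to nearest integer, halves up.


H=265°, S=0.16, L=0.29
C = (1-|2L-1|)×S = (1-|-0.42|)×0.16 = 0.0928
H' = H/60 = 265/60 ≈ 4.4167; X = C×(1-|H' mod 2 - 1|) ≈ 0.0387
m = L - C/2 = 0.29 - 0.0464 = 0.2436
Sector ⌊H'⌋ = 4 → (R',G',B') = (≈0.0387, 0.0, 0.0928)
RGB = ((R'+m)×255, (G'+m)×255, (B'+m)×255) = (71.978, 62.118, 85.782)
Round half up → RGB(72, 62, 86)


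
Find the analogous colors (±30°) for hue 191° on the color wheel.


Base hue: 191°
Left analog: (191 - 30) mod 360 = 161°
Right analog: (191 + 30) mod 360 = 221°
Analogous hues = 161° and 221°


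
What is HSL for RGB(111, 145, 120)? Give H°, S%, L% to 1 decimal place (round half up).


Normalize: R'=111/255≈0.4353, G'=145/255≈0.5686, B'=120/255≈0.4706
Max=145/255, Min=111/255, Δ=Max-Min=34/255
L = (Max+Min)/2 = (145+111)/510 = 256/510 = 0.50196… → L = 50.2%
L > 0.5 → S = Δ/(2-Max-Min) = 34/(510-145-111) = 34/254 = 0.13385… → S = 13.4%
(the 1/255 factors cancel in S and H, so raw channel differences can be used)
Max is G' → H = 60 × ((B-R)/Δ + 2) = 60 × ((120-111)/34 + 2)
  9/34 + 2 = 0.2647… + 2 = 2.2647…
  H = 60 × 2.2647… = 135.882…° → H = 135.9°
= HSL(135.9°, 13.4%, 50.2%)


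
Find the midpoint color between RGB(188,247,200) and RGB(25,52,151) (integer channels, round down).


Midpoint: each channel = ⌊(C₁+C₂)/2⌋
R: ⌊(188+25)/2⌋ = 106
G: ⌊(247+52)/2⌋ = 149
B: ⌊(200+151)/2⌋ = 175
= RGB(106, 149, 175)


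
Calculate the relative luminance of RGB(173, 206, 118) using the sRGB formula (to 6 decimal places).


Linearize each channel (sRGB transfer function): c = v/255; c_lin = c/12.92 if c ≤ 0.04045, else ((c+0.055)/1.055)^2.4
  R: 173/255 ≈ 0.678431 > 0.04045 → ((0.678431+0.055)/1.055)^2.4 ≈ 0.417885
  G: 206/255 ≈ 0.807843 > 0.04045 → ((0.807843+0.055)/1.055)^2.4 ≈ 0.617207
  B: 118/255 ≈ 0.462745 > 0.04045 → ((0.462745+0.055)/1.055)^2.4 ≈ 0.181164
R_lin = 0.417885, G_lin = 0.617207, B_lin = 0.181164
L = 0.2126×R + 0.7152×G + 0.0722×B
L = 0.2126×0.417885 + 0.7152×0.617207 + 0.0722×0.181164
L ≈ 0.543349


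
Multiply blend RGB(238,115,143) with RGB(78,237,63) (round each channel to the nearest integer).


Multiply: C = A×B/255, rounded to nearest integer
R: 238×78/255 = 18564/255 ≈ 72.800 → 73
G: 115×237/255 = 27255/255 ≈ 106.882 → 107
B: 143×63/255 = 9009/255 ≈ 35.329 → 35
= RGB(73, 107, 35)


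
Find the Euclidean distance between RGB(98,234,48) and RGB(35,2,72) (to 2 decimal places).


d = √[(R₁-R₂)² + (G₁-G₂)² + (B₁-B₂)²]
d = √[(98-35)² + (234-2)² + (48-72)²]
d = √[3969 + 53824 + 576]
d = √58369
d ≈ 241.60


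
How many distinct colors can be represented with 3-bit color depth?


Colors = 2^bits = 2^3
= 8 colors


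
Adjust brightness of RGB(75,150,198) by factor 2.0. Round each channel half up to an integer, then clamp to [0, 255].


Multiply each channel by 2.0, round half up, clamp to [0, 255]
R: 75×2.0 = 150
G: 150×2.0 = 300 → clamp → 255
B: 198×2.0 = 396 → clamp → 255
= RGB(150, 255, 255)


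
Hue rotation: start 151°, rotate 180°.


New hue = (H + rotation) mod 360
New hue = (151 + 180) mod 360
= 331 mod 360
= 331°


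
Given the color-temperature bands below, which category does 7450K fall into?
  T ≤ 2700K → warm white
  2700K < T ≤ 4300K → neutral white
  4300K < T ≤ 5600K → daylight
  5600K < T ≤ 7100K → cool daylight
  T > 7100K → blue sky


Temperature: 7450K
7450K > 7100K → blue sky
Classification: blue sky


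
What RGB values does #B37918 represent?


B3 → 179 (R)
79 → 121 (G)
18 → 24 (B)
= RGB(179, 121, 24)


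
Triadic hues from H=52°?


Triadic: equally spaced at 120° intervals
H1 = 52°
H2 = (52 + 120) mod 360 = 172°
H3 = (52 + 240) mod 360 = 292°
Triadic = 52°, 172°, 292°


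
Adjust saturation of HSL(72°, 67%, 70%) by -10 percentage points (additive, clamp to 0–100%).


Original S = 67%
Adjustment = -10 percentage points
New S = 67 + (-10) = 57
Clamp to [0, 100] → 57
= HSL(72°, 57%, 70%)


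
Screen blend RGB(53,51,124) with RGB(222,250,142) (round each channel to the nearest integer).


Screen: C = 255 - (255-A)×(255-B)/255, rounded to nearest integer
R: 255 - (255-53)×(255-222)/255 = 255 - 6666/255 ≈ 255 - 26.141 = 228.859 → 229
G: 255 - (255-51)×(255-250)/255 = 255 - 1020/255 ≈ 255 - 4.000 = 251.000 → 251
B: 255 - (255-124)×(255-142)/255 = 255 - 14803/255 ≈ 255 - 58.051 = 196.949 → 197
= RGB(229, 251, 197)


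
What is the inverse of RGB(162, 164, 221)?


Invert: (255-R, 255-G, 255-B)
R: 255-162 = 93
G: 255-164 = 91
B: 255-221 = 34
= RGB(93, 91, 34)


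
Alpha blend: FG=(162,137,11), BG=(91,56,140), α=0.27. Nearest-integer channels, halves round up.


C = α×F + (1-α)×B, with 1-α = 0.73
R: 0.27×162 + 0.73×91 = 43.74 + 66.43 = 110.17 → 110
G: 0.27×137 + 0.73×56 = 36.99 + 40.88 = 77.87 → 78
B: 0.27×11 + 0.73×140 = 2.97 + 102.20 = 105.17 → 105
= RGB(110, 78, 105)


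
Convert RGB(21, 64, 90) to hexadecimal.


R = 21 → 15 (hex)
G = 64 → 40 (hex)
B = 90 → 5A (hex)
Hex = #15405A


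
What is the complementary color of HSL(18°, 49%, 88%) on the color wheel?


Complement = opposite side of color wheel = hue + 180°
H' = (18 + 180) mod 360 = 198°
S and L unchanged.
= HSL(198°, 49%, 88%)


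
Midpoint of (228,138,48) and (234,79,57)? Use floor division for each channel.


Midpoint: each channel = ⌊(C₁+C₂)/2⌋
R: ⌊(228+234)/2⌋ = 231
G: ⌊(138+79)/2⌋ = 108
B: ⌊(48+57)/2⌋ = 52
= RGB(231, 108, 52)


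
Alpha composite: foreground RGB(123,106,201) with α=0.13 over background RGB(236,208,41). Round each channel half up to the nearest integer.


C = α×F + (1-α)×B, with 1-α = 0.87
R: 0.13×123 + 0.87×236 = 15.99 + 205.32 = 221.31 → 221
G: 0.13×106 + 0.87×208 = 13.78 + 180.96 = 194.74 → 195
B: 0.13×201 + 0.87×41 = 26.13 + 35.67 = 61.80 → 62
= RGB(221, 195, 62)


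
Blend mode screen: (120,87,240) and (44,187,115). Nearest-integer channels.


Screen: C = 255 - (255-A)×(255-B)/255, rounded to nearest integer
R: 255 - (255-120)×(255-44)/255 = 255 - 28485/255 ≈ 255 - 111.706 = 143.294 → 143
G: 255 - (255-87)×(255-187)/255 = 255 - 11424/255 ≈ 255 - 44.800 = 210.200 → 210
B: 255 - (255-240)×(255-115)/255 = 255 - 2100/255 ≈ 255 - 8.235 = 246.765 → 247
= RGB(143, 210, 247)


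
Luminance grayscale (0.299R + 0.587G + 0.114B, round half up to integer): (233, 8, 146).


Gray = 0.299×R + 0.587×G + 0.114×B
Gray = 0.299×233 + 0.587×8 + 0.114×146
Gray = 69.667 + 4.696 + 16.644
Gray = 91.007 → round half up → 91
Gray = 91


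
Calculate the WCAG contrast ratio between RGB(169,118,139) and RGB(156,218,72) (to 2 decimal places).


Linearize each sRGB channel c=v/255: c/12.92 if c ≤ 0.04045 else ((c+0.055)/1.055)^2.4
L = 0.2126×R_lin + 0.7152×G_lin + 0.0722×B_lin
Color 1 (169,118,139):
  R=169: 169/255≈0.6627 > 0.04045 → ((0.6627+0.055)/1.055)^2.4 ≈ 0.39676
  G=118: 118/255≈0.4627 > 0.04045 → ((0.4627+0.055)/1.055)^2.4 ≈ 0.18116
  B=139: 139/255≈0.5451 > 0.04045 → ((0.5451+0.055)/1.055)^2.4 ≈ 0.25818
  L1 = 0.2126×0.39676 + 0.7152×0.18116 + 0.0722×0.25818 ≈ 0.23256
Color 2 (156,218,72):
  R=156: 156/255≈0.6118 > 0.04045 → ((0.6118+0.055)/1.055)^2.4 ≈ 0.33245
  G=218: 218/255≈0.8549 > 0.04045 → ((0.8549+0.055)/1.055)^2.4 ≈ 0.70110
  B=72: 72/255≈0.2824 > 0.04045 → ((0.2824+0.055)/1.055)^2.4 ≈ 0.06480
  L2 = 0.2126×0.33245 + 0.7152×0.70110 + 0.0722×0.06480 ≈ 0.57679
Lighter = 0.57679, Darker = 0.23256
Ratio = (L_lighter + 0.05) / (L_darker + 0.05)
Ratio = (0.57679 + 0.05) / (0.23256 + 0.05) = 0.62679 / 0.28256 ≈ 2.2182
Ratio ≈ 2.22:1


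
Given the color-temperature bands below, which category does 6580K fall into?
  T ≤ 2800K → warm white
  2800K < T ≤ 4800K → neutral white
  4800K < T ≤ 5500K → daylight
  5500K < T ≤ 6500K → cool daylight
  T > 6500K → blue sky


Temperature: 6580K
6580K > 6500K → blue sky
Classification: blue sky


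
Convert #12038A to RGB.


12 → 18 (R)
03 → 3 (G)
8A → 138 (B)
= RGB(18, 3, 138)


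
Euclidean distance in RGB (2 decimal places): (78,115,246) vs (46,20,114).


d = √[(R₁-R₂)² + (G₁-G₂)² + (B₁-B₂)²]
d = √[(78-46)² + (115-20)² + (246-114)²]
d = √[1024 + 9025 + 17424]
d = √27473
d ≈ 165.75


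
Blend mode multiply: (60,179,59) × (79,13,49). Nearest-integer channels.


Multiply: C = A×B/255, rounded to nearest integer
R: 60×79/255 = 4740/255 ≈ 18.588 → 19
G: 179×13/255 = 2327/255 ≈ 9.125 → 9
B: 59×49/255 = 2891/255 ≈ 11.337 → 11
= RGB(19, 9, 11)


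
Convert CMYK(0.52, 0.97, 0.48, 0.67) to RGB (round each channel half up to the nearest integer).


R = 255 × (1-C) × (1-K) = 255 × 0.48 × 0.33 = 40.392 → 40
G = 255 × (1-M) × (1-K) = 255 × 0.03 × 0.33 = 2.5245 → 3
B = 255 × (1-Y) × (1-K) = 255 × 0.52 × 0.33 = 43.758 → 44
= RGB(40, 3, 44)


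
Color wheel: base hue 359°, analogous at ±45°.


Base hue: 359°
Left analog: (359 - 45) mod 360 = 314°
Right analog: (359 + 45) mod 360 = 44°
Analogous hues = 314° and 44°


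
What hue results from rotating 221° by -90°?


New hue = (H + rotation) mod 360
New hue = (221 -90) mod 360
= 131 mod 360
= 131°


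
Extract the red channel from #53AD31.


Color: #53AD31
R = 53 = 83
G = AD = 173
B = 31 = 49
Red = 83


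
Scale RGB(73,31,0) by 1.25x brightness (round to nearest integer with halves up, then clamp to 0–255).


Multiply each channel by 1.25, round half up, clamp to [0, 255]
R: 73×1.25 = 91.25 → round → 91
G: 31×1.25 = 38.75 → round → 39
B: 0×1.25 = 0
= RGB(91, 39, 0)


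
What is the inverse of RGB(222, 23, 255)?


Invert: (255-R, 255-G, 255-B)
R: 255-222 = 33
G: 255-23 = 232
B: 255-255 = 0
= RGB(33, 232, 0)


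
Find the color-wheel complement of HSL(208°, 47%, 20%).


Complement = opposite side of color wheel = hue + 180°
H' = (208 + 180) mod 360 = 28°
S and L unchanged.
= HSL(28°, 47%, 20%)


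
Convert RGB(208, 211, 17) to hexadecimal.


R = 208 → D0 (hex)
G = 211 → D3 (hex)
B = 17 → 11 (hex)
Hex = #D0D311


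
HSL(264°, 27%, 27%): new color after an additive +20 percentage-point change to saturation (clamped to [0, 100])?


Original S = 27%
Adjustment = +20 percentage points
New S = 27 + (20) = 47
Clamp to [0, 100] → 47
= HSL(264°, 47%, 27%)


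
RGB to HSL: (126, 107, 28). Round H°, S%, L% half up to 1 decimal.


Normalize: R'=126/255≈0.4941, G'=107/255≈0.4196, B'=28/255≈0.1098
Max=126/255, Min=28/255, Δ=Max-Min=98/255
L = (Max+Min)/2 = (126+28)/510 = 154/510 = 0.30196… → L = 30.2%
L ≤ 0.5 → S = Δ/(Max+Min) = 98/(126+28) = 98/154 = 0.63636… → S = 63.6%
(the 1/255 factors cancel in S and H, so raw channel differences can be used)
Max is R' → H = 60 × (((G-B)/Δ) mod 6) = 60 × (((107-28)/98) mod 6)
  79/98 = 0.8061…
  H = 60 × 0.8061… = 48.367…° → H = 48.4°
= HSL(48.4°, 63.6%, 30.2%)


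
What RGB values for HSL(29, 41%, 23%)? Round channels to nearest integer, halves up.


H=29°, S=0.41, L=0.23
C = (1-|2L-1|)×S = (1-|-0.54|)×0.41 = 0.1886
H' = H/60 = 29/60 ≈ 0.4833; X = C×(1-|H' mod 2 - 1|) ≈ 0.0912
m = L - C/2 = 0.23 - 0.0943 = 0.1357
Sector ⌊H'⌋ = 0 → (R',G',B') = (0.1886, ≈0.0912, 0.0)
RGB = ((R'+m)×255, (G'+m)×255, (B'+m)×255) = (82.6965, 57.84845, 34.6035)
Round half up → RGB(83, 58, 35)


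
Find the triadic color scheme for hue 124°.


Triadic: equally spaced at 120° intervals
H1 = 124°
H2 = (124 + 120) mod 360 = 244°
H3 = (124 + 240) mod 360 = 4°
Triadic = 124°, 244°, 4°


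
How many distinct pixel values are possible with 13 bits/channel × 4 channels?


Total bits = 13 bits/channel × 4 channels = 52 bits
Distinct pixel values = 2^52
= 4,503,599,627,370,496 pixel values


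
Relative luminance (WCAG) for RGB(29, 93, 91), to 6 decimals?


Linearize each channel (sRGB transfer function): c = v/255; c_lin = c/12.92 if c ≤ 0.04045, else ((c+0.055)/1.055)^2.4
  R: 29/255 ≈ 0.113725 > 0.04045 → ((0.113725+0.055)/1.055)^2.4 ≈ 0.012286
  G: 93/255 ≈ 0.364706 > 0.04045 → ((0.364706+0.055)/1.055)^2.4 ≈ 0.109462
  B: 91/255 ≈ 0.356863 > 0.04045 → ((0.356863+0.055)/1.055)^2.4 ≈ 0.104616
R_lin = 0.012286, G_lin = 0.109462, B_lin = 0.104616
L = 0.2126×R + 0.7152×G + 0.0722×B
L = 0.2126×0.012286 + 0.7152×0.109462 + 0.0722×0.104616
L ≈ 0.088452


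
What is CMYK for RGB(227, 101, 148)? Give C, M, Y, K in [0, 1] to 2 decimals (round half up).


R'=227/255≈0.8902, G'=101/255≈0.3961, B'=148/255≈0.5804
K = 1 - max(R',G',B') = 1 - 227/255 = 28/255 = 0.10980… → 0.11
(1-R'-K)/(1-K) simplifies to (max-R)/max with max = 227:
C = (227-227)/227 = 0/227 = 0 → 0.00
M = (227-101)/227 = 126/227 = 0.55506… → 0.56
Y = (227-148)/227 = 79/227 = 0.34801… → 0.35
= CMYK(0.00, 0.56, 0.35, 0.11)


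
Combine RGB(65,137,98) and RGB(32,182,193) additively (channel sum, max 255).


Additive: each channel = min(255, C₁+C₂)
R: 65+32 = 97 → 97
G: 137+182 = 319 → 255
B: 98+193 = 291 → 255
= RGB(97, 255, 255)


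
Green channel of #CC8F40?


Color: #CC8F40
R = CC = 204
G = 8F = 143
B = 40 = 64
Green = 143


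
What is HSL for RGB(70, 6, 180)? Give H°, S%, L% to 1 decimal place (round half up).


Normalize: R'=70/255≈0.2745, G'=6/255≈0.0235, B'=180/255≈0.7059
Max=180/255, Min=6/255, Δ=Max-Min=174/255
L = (Max+Min)/2 = (180+6)/510 = 186/510 = 0.36470… → L = 36.5%
L ≤ 0.5 → S = Δ/(Max+Min) = 174/(180+6) = 174/186 = 0.93548… → S = 93.5%
(the 1/255 factors cancel in S and H, so raw channel differences can be used)
Max is B' → H = 60 × ((R-G)/Δ + 4) = 60 × ((70-6)/174 + 4)
  64/174 + 4 = 0.3678… + 4 = 4.3678…
  H = 60 × 4.3678… = 262.068…° → H = 262.1°
= HSL(262.1°, 93.5%, 36.5%)
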